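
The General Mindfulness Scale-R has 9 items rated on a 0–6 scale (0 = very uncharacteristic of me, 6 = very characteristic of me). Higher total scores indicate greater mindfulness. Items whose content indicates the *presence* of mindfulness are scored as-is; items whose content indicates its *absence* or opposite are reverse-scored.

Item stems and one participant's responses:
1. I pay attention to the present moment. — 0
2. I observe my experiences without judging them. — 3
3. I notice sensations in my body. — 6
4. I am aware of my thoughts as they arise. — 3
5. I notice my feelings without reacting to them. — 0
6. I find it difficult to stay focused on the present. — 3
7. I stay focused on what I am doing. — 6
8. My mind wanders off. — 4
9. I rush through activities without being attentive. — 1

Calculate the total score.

Items 6, 8, 9 describe the absence/opposite of mindfulness → reverse-score.
reverse-coded value = 6 − response.
  item 1: 0
  item 2: 3
  item 3: 6
  item 4: 3
  item 5: 0
  item 6: 6 − 3 = 3
  item 7: 6
  item 8: 6 − 4 = 2
  item 9: 6 − 1 = 5
Total = 0 + 3 + 6 + 3 + 0 + 3 + 6 + 2 + 5 = 28

28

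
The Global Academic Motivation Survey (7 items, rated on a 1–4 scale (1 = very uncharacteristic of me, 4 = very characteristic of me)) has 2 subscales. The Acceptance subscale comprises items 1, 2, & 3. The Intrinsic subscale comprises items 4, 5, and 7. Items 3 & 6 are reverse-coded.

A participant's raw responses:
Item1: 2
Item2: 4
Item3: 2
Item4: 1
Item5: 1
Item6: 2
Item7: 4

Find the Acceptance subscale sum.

Acceptance items: 1, 2, 3.
Of these, item 3 is reverse-coded; reverse-coded value = 5 − response.
  item 1: 2
  item 2: 4
  item 3: 5 − 2 = 3
Sum = 2 + 4 + 3 = 9

9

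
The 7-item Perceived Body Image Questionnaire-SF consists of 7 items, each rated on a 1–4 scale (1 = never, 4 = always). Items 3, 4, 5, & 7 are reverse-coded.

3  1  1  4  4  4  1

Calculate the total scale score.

Apply reverse scoring (reverse-coded value = 5 − response):
  item 3: 5 − 1 = 4
  item 4: 5 − 4 = 1
  item 5: 5 − 4 = 1
  item 7: 5 − 1 = 4
After reverse-coding: 3, 1, 4, 1, 1, 4, 4
Total = 3 + 1 + 4 + 1 + 1 + 4 + 4 = 18

18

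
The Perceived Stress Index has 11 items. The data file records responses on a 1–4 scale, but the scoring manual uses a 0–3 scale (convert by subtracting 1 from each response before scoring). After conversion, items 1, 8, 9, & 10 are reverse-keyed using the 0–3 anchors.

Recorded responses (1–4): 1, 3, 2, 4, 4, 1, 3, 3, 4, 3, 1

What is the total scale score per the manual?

16

Convert to 0–3: 0, 2, 1, 3, 3, 0, 2, 2, 3, 2, 0
Reverse-coded (reversed = (0+3) − raw = 3 − raw):
  item 1: 3 − 0 = 3
  item 8: 3 − 2 = 1
  item 9: 3 − 3 = 0
  item 10: 3 − 2 = 1
Scored: 3, 2, 1, 3, 3, 0, 2, 1, 0, 1, 0
Total = 16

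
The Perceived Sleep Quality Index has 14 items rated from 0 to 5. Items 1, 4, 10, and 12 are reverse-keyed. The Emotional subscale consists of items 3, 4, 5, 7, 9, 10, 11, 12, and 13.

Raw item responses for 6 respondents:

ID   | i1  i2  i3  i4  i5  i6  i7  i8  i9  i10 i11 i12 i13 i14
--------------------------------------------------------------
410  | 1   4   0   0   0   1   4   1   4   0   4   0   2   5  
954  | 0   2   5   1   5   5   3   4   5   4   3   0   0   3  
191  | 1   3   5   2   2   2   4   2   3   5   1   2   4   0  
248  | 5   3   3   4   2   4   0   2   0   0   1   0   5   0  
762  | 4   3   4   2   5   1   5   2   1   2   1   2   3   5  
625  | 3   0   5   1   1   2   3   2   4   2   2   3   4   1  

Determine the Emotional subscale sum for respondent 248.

22

Respondent 248 raw: 5, 3, 3, 4, 2, 4, 0, 2, 0, 0, 1, 0, 5, 0.
Emotional items: 3, 4, 5, 7, 9, 10, 11, 12, 13.
Reverse-coded (on a 0–5 scale, reversed = 5 − raw):
  item 3: 3
  item 4: 5 − 4 = 1
  item 5: 2
  item 7: 0
  item 9: 0
  item 10: 5 − 0 = 5
  item 11: 1
  item 12: 5 − 0 = 5
  item 13: 5
Sum = 3 + 1 + 2 + 0 + 0 + 5 + 1 + 5 + 5 = 22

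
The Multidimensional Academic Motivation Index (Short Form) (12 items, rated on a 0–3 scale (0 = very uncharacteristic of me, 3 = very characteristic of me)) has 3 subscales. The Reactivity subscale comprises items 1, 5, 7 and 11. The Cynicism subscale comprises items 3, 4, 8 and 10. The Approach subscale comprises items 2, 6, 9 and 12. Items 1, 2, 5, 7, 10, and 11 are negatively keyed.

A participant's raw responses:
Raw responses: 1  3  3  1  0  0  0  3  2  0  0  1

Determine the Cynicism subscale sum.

Cynicism items: 3, 4, 8, 10.
Of these, item 10 is negatively keyed; reverse-coded value = 3 − response.
  item 3: 3
  item 4: 1
  item 8: 3
  item 10: 3 − 0 = 3
Sum = 3 + 1 + 3 + 3 = 10

10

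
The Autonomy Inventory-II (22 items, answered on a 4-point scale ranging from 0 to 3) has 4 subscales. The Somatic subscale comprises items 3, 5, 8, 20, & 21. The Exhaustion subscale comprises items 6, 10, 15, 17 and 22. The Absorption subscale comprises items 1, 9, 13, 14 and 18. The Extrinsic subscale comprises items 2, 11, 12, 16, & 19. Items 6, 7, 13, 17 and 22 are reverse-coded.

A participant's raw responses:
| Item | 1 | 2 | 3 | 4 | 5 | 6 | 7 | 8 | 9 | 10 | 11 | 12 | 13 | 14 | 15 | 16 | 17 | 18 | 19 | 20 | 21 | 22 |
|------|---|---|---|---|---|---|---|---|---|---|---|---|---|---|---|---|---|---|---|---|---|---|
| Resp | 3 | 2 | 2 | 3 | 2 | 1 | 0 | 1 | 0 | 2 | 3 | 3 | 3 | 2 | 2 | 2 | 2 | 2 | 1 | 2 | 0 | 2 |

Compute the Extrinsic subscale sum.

Extrinsic items: 2, 11, 12, 16, 19.
  item 2: 2
  item 11: 3
  item 12: 3
  item 16: 2
  item 19: 1
Sum = 2 + 3 + 3 + 2 + 1 = 11

11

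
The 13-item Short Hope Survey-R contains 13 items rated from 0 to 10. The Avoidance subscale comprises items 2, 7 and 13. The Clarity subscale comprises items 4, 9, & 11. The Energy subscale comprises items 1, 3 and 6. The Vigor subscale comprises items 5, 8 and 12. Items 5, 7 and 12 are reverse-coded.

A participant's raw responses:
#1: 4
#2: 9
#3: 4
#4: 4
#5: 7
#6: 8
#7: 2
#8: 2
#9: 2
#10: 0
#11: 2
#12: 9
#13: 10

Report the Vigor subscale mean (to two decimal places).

Vigor items: 5, 8, 12.
Of these, items 5 and 12 are reverse-coded; reverse-coded value = 10 − response.
  item 5: 10 − 7 = 3
  item 8: 2
  item 12: 10 − 9 = 1
Sum = 3 + 2 + 1 = 6
Mean = 6 / 3 = 2.00

2.00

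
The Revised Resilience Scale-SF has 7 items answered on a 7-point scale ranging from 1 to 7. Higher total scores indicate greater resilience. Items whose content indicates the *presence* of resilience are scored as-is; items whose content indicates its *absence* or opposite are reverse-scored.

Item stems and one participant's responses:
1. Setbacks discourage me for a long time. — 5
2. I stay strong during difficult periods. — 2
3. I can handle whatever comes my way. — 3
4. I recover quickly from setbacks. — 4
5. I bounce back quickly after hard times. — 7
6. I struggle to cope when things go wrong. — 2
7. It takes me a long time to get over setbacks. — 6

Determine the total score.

27

Items 1, 6, 7 describe the absence/opposite of resilience → reverse-score.
reversed = (1+7) − raw = 8 − raw.
  item 1: 8 − 5 = 3
  item 2: 2
  item 3: 3
  item 4: 4
  item 5: 7
  item 6: 8 − 2 = 6
  item 7: 8 − 6 = 2
Total = 3 + 2 + 3 + 4 + 7 + 6 + 2 = 27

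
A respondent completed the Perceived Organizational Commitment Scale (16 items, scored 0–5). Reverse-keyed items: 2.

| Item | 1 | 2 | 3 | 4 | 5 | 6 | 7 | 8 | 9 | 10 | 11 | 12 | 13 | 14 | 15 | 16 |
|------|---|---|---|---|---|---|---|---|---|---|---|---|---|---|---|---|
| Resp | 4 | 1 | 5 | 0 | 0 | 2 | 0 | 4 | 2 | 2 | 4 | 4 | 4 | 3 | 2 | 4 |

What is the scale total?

Reversing item 2 with 5 − raw:
Total = 4 + (5−1) + 5 + 0 + 0 + 2 + 0 + 4 + 2 + 2 + 4 + 4 + 4 + 3 + 2 + 4
      = 4 + 4 + 5 + 0 + 0 + 2 + 0 + 4 + 2 + 2 + 4 + 4 + 4 + 3 + 2 + 4 = 44

44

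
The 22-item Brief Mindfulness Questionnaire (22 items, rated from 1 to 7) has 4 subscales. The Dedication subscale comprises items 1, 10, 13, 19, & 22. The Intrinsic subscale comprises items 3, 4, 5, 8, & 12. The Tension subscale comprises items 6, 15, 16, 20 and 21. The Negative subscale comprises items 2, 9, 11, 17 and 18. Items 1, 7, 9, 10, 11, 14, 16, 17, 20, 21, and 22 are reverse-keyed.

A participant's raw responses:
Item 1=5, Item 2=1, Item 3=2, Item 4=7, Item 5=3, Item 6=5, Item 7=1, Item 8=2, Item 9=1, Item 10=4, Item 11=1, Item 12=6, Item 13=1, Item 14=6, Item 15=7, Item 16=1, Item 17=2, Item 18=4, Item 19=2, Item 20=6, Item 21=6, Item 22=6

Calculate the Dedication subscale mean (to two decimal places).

2.40

Dedication items: 1, 10, 13, 19, 22.
Of these, items 1, 10, & 22 are reverse-keyed; reverse-coded value = 8 − response.
  item 1: 8 − 5 = 3
  item 10: 8 − 4 = 4
  item 13: 1
  item 19: 2
  item 22: 8 − 6 = 2
Sum = 3 + 4 + 1 + 2 + 2 = 12
Mean = 12 / 5 = 2.40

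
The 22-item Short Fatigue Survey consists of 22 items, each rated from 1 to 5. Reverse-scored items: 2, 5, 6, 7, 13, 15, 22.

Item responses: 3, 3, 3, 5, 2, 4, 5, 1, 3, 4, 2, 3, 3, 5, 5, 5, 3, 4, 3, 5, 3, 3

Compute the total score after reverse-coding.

Apply reverse scoring (reverse-coded value = 6 − response):
  item 2: 6 − 3 = 3
  item 5: 6 − 2 = 4
  item 6: 6 − 4 = 2
  item 7: 6 − 5 = 1
  item 13: 6 − 3 = 3
  item 15: 6 − 5 = 1
  item 22: 6 − 3 = 3
Scored items: 3, 3, 3, 5, 4, 2, 1, 1, 3, 4, 2, 3, 3, 5, 1, 5, 3, 4, 3, 5, 3, 3
Total = 3 + 3 + 3 + 5 + 4 + 2 + 1 + 1 + 3 + 4 + 2 + 3 + 3 + 5 + 1 + 5 + 3 + 4 + 3 + 5 + 3 + 3 = 69

69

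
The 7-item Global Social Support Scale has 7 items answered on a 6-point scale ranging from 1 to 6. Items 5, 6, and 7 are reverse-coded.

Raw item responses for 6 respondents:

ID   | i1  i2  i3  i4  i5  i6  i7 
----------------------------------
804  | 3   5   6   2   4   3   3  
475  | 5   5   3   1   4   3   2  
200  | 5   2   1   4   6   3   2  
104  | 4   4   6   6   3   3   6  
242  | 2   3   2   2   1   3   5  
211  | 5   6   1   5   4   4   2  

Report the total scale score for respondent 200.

Respondent 200 raw: 5, 2, 1, 4, 6, 3, 2.
Reverse-coded (reverse-coded value = 7 − response):
  item 1: 5
  item 2: 2
  item 3: 1
  item 4: 4
  item 5: 7 − 6 = 1
  item 6: 7 − 3 = 4
  item 7: 7 − 2 = 5
Sum = 5 + 2 + 1 + 4 + 1 + 4 + 5 = 22

22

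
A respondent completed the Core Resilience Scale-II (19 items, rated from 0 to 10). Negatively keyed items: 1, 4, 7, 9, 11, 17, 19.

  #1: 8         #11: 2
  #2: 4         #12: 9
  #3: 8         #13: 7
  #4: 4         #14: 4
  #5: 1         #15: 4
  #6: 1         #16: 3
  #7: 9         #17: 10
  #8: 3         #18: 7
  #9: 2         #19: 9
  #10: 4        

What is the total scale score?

Reversing items 1, 4, 7, 9, 11, 17, and 19 with 10 − raw:
Total = (10−8) + 4 + 8 + (10−4) + 1 + 1 + (10−9) + 3 + (10−2) + 4 + (10−2) + 9 + 7 + 4 + 4 + 3 + (10−10) + 7 + (10−9)
      = 2 + 4 + 8 + 6 + 1 + 1 + 1 + 3 + 8 + 4 + 8 + 9 + 7 + 4 + 4 + 3 + 0 + 7 + 1 = 81

81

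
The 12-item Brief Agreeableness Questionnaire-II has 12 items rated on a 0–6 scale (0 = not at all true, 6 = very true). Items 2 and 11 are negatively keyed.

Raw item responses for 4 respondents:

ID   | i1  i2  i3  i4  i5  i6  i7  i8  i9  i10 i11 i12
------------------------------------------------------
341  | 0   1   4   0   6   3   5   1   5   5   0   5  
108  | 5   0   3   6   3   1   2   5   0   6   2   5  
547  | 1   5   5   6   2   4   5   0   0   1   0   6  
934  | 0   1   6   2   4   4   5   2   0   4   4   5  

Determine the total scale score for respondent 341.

45

Respondent 341 raw: 0, 1, 4, 0, 6, 3, 5, 1, 5, 5, 0, 5.
Reverse-coded (reverse-coded value = 6 − response):
  item 1: 0
  item 2: 6 − 1 = 5
  item 3: 4
  item 4: 0
  item 5: 6
  item 6: 3
  item 7: 5
  item 8: 1
  item 9: 5
  item 10: 5
  item 11: 6 − 0 = 6
  item 12: 5
Sum = 0 + 5 + 4 + 0 + 6 + 3 + 5 + 1 + 5 + 5 + 6 + 5 = 45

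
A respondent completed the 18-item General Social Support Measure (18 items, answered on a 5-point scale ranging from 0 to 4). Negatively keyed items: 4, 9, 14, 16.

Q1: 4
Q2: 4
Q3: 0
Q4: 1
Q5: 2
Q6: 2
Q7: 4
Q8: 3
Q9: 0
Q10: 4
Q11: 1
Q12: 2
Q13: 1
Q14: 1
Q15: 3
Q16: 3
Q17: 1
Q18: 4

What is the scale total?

Raw sum = 40. Negatively keyed items: 4, 9, 14, 16; their raw sum = 5.
Each reversal replaces raw with 4 − raw, changing the total by 4 − 2·raw per item.
Total = 40 + 4·4 − 2·5 = 40 + 16 − 10 = 46

46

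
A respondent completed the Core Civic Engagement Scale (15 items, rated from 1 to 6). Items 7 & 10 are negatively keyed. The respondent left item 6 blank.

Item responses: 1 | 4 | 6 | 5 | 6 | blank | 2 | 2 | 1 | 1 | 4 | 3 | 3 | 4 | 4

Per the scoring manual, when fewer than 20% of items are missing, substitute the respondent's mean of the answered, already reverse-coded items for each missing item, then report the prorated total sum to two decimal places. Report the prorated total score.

57.86

Reverse-coded (reverse-coded value = 7 − response):
  item 7: 7 − 2 = 5
  item 10: 7 − 1 = 6
Completed scored items (14 of 15): 1, 4, 6, 5, 6, 5, 2, 1, 6, 4, 3, 3, 4, 4; sum = 54.
Person mean = 54 / 14 ≈ 3.8571
Prorated total = (54 / 14) × 15 = 57.86 (to 2 dp)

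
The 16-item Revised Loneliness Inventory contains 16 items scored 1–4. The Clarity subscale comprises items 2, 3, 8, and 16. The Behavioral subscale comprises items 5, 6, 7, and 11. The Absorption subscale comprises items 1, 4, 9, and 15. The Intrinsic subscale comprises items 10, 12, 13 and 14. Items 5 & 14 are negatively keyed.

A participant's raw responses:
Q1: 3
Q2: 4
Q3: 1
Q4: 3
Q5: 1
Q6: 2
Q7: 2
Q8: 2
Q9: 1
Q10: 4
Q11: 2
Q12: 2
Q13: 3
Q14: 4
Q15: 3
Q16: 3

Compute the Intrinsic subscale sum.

10

Intrinsic items: 10, 12, 13, 14.
Of these, item 14 is negatively keyed; reverse-coded value = 5 − response.
  item 10: 4
  item 12: 2
  item 13: 3
  item 14: 5 − 4 = 1
Sum = 4 + 2 + 3 + 1 = 10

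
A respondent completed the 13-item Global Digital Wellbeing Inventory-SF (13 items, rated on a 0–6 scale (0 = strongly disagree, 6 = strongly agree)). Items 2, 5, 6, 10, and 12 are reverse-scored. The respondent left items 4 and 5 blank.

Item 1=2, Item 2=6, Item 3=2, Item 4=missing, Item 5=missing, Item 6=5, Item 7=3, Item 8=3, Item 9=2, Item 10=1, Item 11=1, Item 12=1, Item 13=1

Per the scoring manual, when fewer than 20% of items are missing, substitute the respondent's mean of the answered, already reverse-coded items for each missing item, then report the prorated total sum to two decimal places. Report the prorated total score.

29.55

Reverse-coded (reverse-coded value = 6 − response):
  item 2: 6 − 6 = 0
  item 6: 6 − 5 = 1
  item 10: 6 − 1 = 5
  item 12: 6 − 1 = 5
Completed scored items (11 of 13): 2, 0, 2, 1, 3, 3, 2, 5, 1, 5, 1; sum = 25.
Person mean = 25 / 11 ≈ 2.2727
Prorated total = (25 / 11) × 13 = 29.55 (to 2 dp)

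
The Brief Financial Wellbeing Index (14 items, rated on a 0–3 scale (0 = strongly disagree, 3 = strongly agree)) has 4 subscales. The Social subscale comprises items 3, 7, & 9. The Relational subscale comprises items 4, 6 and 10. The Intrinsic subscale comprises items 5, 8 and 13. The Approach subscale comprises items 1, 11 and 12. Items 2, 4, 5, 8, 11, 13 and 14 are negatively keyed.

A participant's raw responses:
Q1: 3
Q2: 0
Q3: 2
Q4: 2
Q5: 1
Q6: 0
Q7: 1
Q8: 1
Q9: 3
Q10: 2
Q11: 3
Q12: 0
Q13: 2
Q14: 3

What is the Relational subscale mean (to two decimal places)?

1.00

Relational items: 4, 6, 10.
Of these, item 4 is negatively keyed; reverse-coded value = 3 − response.
  item 4: 3 − 2 = 1
  item 6: 0
  item 10: 2
Sum = 1 + 0 + 2 = 3
Mean = 3 / 3 = 1.00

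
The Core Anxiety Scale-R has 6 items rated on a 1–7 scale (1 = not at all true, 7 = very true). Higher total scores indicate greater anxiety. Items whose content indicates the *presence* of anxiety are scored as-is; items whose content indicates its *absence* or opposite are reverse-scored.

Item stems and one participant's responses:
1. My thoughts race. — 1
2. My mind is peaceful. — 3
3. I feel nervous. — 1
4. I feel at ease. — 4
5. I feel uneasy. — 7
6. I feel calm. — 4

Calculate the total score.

22

Items 2, 4, 6 describe the absence/opposite of anxiety → reverse-score.
reversed = (1+7) − raw = 8 − raw.
  item 1: 1
  item 2: 8 − 3 = 5
  item 3: 1
  item 4: 8 − 4 = 4
  item 5: 7
  item 6: 8 − 4 = 4
Total = 1 + 5 + 1 + 4 + 7 + 4 = 22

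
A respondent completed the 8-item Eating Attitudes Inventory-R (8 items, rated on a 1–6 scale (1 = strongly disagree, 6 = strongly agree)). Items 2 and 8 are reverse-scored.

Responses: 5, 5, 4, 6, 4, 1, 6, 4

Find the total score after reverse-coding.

31

Reverse-coded items (on a 1–6 scale, reversed = 7 − raw):
  item 2: 7 − 5 = 2
  item 8: 7 − 4 = 3
Scored items: 5, 2, 4, 6, 4, 1, 6, 3
Total = 5 + 2 + 4 + 6 + 4 + 1 + 6 + 3 = 31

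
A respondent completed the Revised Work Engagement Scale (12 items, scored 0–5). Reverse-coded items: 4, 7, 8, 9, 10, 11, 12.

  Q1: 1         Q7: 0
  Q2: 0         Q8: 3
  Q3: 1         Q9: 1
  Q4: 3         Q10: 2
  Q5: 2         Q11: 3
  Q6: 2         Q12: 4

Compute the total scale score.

25

Reverse-coded items (reversed = (0+5) − raw = 5 − raw):
  item 4: 5 − 3 = 2
  item 7: 5 − 0 = 5
  item 8: 5 − 3 = 2
  item 9: 5 − 1 = 4
  item 10: 5 − 2 = 3
  item 11: 5 − 3 = 2
  item 12: 5 − 4 = 1
After reverse-coding: 1, 0, 1, 2, 2, 2, 5, 2, 4, 3, 2, 1
Total = 1 + 0 + 1 + 2 + 2 + 2 + 5 + 2 + 4 + 3 + 2 + 1 = 25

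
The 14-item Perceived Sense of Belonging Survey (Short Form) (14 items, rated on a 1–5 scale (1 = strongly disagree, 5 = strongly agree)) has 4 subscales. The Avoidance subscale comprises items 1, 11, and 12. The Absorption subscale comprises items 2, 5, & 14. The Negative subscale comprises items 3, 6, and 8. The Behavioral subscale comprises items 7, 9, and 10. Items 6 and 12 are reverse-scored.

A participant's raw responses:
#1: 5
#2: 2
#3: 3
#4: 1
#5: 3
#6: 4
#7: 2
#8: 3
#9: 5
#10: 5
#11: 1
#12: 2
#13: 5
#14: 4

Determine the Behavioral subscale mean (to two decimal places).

Behavioral items: 7, 9, 10.
  item 7: 2
  item 9: 5
  item 10: 5
Sum = 2 + 5 + 5 = 12
Mean = 12 / 3 = 4.00

4.00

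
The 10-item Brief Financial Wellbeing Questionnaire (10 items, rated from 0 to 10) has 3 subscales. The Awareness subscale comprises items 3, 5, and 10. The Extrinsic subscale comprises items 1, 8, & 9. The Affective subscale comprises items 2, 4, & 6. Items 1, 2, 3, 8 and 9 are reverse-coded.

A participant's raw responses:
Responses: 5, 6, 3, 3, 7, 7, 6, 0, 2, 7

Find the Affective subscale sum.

Affective items: 2, 4, 6.
Of these, item 2 is reverse-coded; reverse-coded value = 10 − response.
  item 2: 10 − 6 = 4
  item 4: 3
  item 6: 7
Sum = 4 + 3 + 7 = 14

14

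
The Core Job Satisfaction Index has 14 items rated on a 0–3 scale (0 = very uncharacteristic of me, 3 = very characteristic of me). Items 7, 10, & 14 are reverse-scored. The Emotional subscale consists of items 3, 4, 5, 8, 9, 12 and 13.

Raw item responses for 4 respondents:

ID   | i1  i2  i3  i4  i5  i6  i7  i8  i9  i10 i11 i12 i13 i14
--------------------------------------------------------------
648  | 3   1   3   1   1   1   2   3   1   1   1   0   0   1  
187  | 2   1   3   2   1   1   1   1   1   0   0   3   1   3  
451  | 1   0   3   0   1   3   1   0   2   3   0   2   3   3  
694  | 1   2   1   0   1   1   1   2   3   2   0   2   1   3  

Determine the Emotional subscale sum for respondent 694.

10

Respondent 694 raw: 1, 2, 1, 0, 1, 1, 1, 2, 3, 2, 0, 2, 1, 3.
Emotional items: 3, 4, 5, 8, 9, 12, 13.
Reverse-coded (reverse-coded value = 3 − response):
  item 3: 1
  item 4: 0
  item 5: 1
  item 8: 2
  item 9: 3
  item 12: 2
  item 13: 1
Sum = 1 + 0 + 1 + 2 + 3 + 2 + 1 = 10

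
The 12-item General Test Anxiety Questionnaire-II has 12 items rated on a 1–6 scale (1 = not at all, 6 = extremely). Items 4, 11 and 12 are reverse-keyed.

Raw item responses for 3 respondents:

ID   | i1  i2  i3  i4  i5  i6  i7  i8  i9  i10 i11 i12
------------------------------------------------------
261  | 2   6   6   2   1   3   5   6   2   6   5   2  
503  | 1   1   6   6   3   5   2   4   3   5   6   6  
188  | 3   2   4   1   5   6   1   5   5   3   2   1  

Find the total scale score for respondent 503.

Respondent 503 raw: 1, 1, 6, 6, 3, 5, 2, 4, 3, 5, 6, 6.
Reverse-coded (reversed = (1+6) − raw = 7 − raw):
  item 1: 1
  item 2: 1
  item 3: 6
  item 4: 7 − 6 = 1
  item 5: 3
  item 6: 5
  item 7: 2
  item 8: 4
  item 9: 3
  item 10: 5
  item 11: 7 − 6 = 1
  item 12: 7 − 6 = 1
Sum = 1 + 1 + 6 + 1 + 3 + 5 + 2 + 4 + 3 + 5 + 1 + 1 = 33

33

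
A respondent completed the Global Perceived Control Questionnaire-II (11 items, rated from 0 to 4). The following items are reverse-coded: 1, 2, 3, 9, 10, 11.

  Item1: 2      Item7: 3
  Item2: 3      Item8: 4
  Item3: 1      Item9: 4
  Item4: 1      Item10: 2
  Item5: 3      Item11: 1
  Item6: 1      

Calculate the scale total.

Reverse-coded items (reversed = (0+4) − raw = 4 − raw):
  item 1: 4 − 2 = 2
  item 2: 4 − 3 = 1
  item 3: 4 − 1 = 3
  item 9: 4 − 4 = 0
  item 10: 4 − 2 = 2
  item 11: 4 − 1 = 3
Scored items: 2, 1, 3, 1, 3, 1, 3, 4, 0, 2, 3
Total = 2 + 1 + 3 + 1 + 3 + 1 + 3 + 4 + 0 + 2 + 3 = 23

23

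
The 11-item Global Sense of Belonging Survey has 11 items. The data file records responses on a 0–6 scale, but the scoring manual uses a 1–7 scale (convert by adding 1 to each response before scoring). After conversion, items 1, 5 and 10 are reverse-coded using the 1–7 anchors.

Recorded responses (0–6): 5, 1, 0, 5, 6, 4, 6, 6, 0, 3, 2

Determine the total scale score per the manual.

39

Convert to 1–7: 6, 2, 1, 6, 7, 5, 7, 7, 1, 4, 3
Reverse-coded (reversed = (1+7) − raw = 8 − raw):
  item 1: 8 − 6 = 2
  item 5: 8 − 7 = 1
  item 10: 8 − 4 = 4
Scored: 2, 2, 1, 6, 1, 5, 7, 7, 1, 4, 3
Total = 39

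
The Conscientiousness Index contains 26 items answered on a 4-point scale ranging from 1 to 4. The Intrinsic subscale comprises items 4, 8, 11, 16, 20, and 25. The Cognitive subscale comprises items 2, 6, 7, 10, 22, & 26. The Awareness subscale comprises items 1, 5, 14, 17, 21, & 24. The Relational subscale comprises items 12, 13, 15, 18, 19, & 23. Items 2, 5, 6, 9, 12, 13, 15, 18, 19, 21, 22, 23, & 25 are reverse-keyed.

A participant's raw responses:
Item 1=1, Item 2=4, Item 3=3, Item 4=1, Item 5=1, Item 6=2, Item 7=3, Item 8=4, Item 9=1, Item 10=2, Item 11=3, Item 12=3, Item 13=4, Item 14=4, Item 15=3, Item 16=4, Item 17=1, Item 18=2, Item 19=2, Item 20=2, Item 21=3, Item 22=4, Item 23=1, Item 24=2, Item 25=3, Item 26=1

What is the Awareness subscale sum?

Awareness items: 1, 5, 14, 17, 21, 24.
Of these, items 5 and 21 are reverse-keyed; reversed = (1+4) − raw = 5 − raw.
  item 1: 1
  item 5: 5 − 1 = 4
  item 14: 4
  item 17: 1
  item 21: 5 − 3 = 2
  item 24: 2
Sum = 1 + 4 + 4 + 1 + 2 + 2 = 14

14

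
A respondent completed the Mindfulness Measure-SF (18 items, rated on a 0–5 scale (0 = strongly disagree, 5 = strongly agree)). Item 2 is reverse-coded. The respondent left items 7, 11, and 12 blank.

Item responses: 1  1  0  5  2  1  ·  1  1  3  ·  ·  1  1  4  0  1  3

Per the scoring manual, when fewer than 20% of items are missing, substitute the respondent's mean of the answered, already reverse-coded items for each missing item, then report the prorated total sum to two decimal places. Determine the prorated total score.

Reverse-coded (reverse-coded value = 5 − response):
  item 2: 5 − 1 = 4
Completed scored items (15 of 18): 1, 4, 0, 5, 2, 1, 1, 1, 3, 1, 1, 4, 0, 1, 3; sum = 28.
Person mean = 28 / 15 ≈ 1.8667
Prorated total = (28 / 15) × 18 = 33.60 (to 2 dp)

33.60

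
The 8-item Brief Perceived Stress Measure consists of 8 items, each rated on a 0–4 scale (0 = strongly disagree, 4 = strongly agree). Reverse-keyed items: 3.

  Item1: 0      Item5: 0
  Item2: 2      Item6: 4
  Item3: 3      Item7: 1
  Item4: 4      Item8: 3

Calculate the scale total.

Raw sum = 17. Reverse-keyed items: 3; their raw sum = 3.
Each reversal replaces raw with 4 − raw, changing the total by 4 − 2·raw per item.
Total = 17 + 1·4 − 2·3 = 17 + 4 − 6 = 15

15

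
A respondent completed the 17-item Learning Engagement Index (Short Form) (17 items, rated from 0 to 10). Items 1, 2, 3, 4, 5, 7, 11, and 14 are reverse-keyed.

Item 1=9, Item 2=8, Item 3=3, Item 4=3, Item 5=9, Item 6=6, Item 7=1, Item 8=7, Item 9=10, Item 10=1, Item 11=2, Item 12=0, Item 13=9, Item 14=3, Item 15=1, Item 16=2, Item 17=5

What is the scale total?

83

Reversing items 1, 2, 3, 4, 5, 7, 11 and 14 with 10 − raw:
Total = (10−9) + (10−8) + (10−3) + (10−3) + (10−9) + 6 + (10−1) + 7 + 10 + 1 + (10−2) + 0 + 9 + (10−3) + 1 + 2 + 5
      = 1 + 2 + 7 + 7 + 1 + 6 + 9 + 7 + 10 + 1 + 8 + 0 + 9 + 7 + 1 + 2 + 5 = 83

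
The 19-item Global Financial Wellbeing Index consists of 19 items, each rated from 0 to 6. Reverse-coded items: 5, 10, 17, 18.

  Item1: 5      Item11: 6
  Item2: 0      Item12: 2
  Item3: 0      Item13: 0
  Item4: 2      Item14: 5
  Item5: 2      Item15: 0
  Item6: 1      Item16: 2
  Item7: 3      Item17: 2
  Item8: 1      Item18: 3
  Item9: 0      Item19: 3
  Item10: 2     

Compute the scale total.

45

Reverse-coded items (on a 0–6 scale, reversed = 6 − raw):
  item 5: 6 − 2 = 4
  item 10: 6 − 2 = 4
  item 17: 6 − 2 = 4
  item 18: 6 − 3 = 3
Scored responses: 5, 0, 0, 2, 4, 1, 3, 1, 0, 4, 6, 2, 0, 5, 0, 2, 4, 3, 3
Total = 5 + 0 + 0 + 2 + 4 + 1 + 3 + 1 + 0 + 4 + 6 + 2 + 0 + 5 + 0 + 2 + 4 + 3 + 3 = 45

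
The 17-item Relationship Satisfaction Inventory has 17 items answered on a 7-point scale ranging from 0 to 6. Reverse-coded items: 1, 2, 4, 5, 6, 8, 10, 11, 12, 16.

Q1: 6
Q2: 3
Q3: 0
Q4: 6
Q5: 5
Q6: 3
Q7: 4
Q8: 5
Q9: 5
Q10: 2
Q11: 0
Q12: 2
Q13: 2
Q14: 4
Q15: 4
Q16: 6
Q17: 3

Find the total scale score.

Apply reverse scoring (reversed = (0+6) − raw = 6 − raw):
  item 1: 6 − 6 = 0
  item 2: 6 − 3 = 3
  item 4: 6 − 6 = 0
  item 5: 6 − 5 = 1
  item 6: 6 − 3 = 3
  item 8: 6 − 5 = 1
  item 10: 6 − 2 = 4
  item 11: 6 − 0 = 6
  item 12: 6 − 2 = 4
  item 16: 6 − 6 = 0
After reverse-coding: 0, 3, 0, 0, 1, 3, 4, 1, 5, 4, 6, 4, 2, 4, 4, 0, 3
Total = 0 + 3 + 0 + 0 + 1 + 3 + 4 + 1 + 5 + 4 + 6 + 4 + 2 + 4 + 4 + 0 + 3 = 44

44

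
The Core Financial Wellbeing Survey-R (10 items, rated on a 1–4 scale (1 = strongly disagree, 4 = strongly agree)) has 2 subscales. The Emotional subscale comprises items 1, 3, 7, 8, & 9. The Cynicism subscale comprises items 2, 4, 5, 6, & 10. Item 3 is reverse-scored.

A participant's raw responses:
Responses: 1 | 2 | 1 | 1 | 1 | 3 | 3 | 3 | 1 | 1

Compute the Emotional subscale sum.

12

Emotional items: 1, 3, 7, 8, 9.
Of these, item 3 is reverse-scored; reverse-coded value = 5 − response.
  item 1: 1
  item 3: 5 − 1 = 4
  item 7: 3
  item 8: 3
  item 9: 1
Sum = 1 + 4 + 3 + 3 + 1 = 12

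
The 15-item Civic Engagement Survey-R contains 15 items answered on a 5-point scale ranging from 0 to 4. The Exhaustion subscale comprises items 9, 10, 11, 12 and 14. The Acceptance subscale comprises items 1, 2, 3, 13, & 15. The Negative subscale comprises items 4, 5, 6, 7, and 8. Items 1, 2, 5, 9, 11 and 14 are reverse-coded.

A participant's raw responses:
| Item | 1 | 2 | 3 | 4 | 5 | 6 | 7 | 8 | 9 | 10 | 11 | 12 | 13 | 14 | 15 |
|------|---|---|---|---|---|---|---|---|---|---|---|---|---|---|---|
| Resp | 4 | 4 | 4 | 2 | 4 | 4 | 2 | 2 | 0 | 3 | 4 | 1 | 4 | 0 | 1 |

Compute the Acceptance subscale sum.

9

Acceptance items: 1, 2, 3, 13, 15.
Of these, items 1 and 2 are reverse-coded; reverse-coded value = 4 − response.
  item 1: 4 − 4 = 0
  item 2: 4 − 4 = 0
  item 3: 4
  item 13: 4
  item 15: 1
Sum = 0 + 0 + 4 + 4 + 1 = 9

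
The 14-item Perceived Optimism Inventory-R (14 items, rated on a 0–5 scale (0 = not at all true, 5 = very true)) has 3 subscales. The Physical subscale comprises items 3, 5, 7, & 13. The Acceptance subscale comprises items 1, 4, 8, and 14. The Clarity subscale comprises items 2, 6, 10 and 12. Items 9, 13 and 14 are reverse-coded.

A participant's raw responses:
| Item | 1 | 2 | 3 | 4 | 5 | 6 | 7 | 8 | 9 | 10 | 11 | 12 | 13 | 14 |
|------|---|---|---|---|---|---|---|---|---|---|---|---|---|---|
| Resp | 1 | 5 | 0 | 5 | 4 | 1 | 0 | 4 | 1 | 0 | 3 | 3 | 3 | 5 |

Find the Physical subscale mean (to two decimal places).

Physical items: 3, 5, 7, 13.
Of these, item 13 is reverse-coded; on a 0–5 scale, reversed = 5 − raw.
  item 3: 0
  item 5: 4
  item 7: 0
  item 13: 5 − 3 = 2
Sum = 0 + 4 + 0 + 2 = 6
Mean = 6 / 4 = 1.50

1.50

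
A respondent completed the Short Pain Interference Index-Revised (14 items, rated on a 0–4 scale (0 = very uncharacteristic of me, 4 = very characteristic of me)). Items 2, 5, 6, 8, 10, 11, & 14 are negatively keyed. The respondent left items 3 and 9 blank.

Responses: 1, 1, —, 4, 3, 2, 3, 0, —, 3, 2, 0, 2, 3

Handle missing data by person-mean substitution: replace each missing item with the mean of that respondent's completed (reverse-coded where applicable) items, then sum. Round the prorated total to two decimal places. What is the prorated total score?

28.00

Reverse-coded (on a 0–4 scale, reversed = 4 − raw):
  item 2: 4 − 1 = 3
  item 5: 4 − 3 = 1
  item 6: 4 − 2 = 2
  item 8: 4 − 0 = 4
  item 10: 4 − 3 = 1
  item 11: 4 − 2 = 2
  item 14: 4 − 3 = 1
Completed scored items (12 of 14): 1, 3, 4, 1, 2, 3, 4, 1, 2, 0, 2, 1; sum = 24.
Person mean = 24 / 12 ≈ 2.0000
Prorated total = (24 / 12) × 14 = 28.00 (to 2 dp)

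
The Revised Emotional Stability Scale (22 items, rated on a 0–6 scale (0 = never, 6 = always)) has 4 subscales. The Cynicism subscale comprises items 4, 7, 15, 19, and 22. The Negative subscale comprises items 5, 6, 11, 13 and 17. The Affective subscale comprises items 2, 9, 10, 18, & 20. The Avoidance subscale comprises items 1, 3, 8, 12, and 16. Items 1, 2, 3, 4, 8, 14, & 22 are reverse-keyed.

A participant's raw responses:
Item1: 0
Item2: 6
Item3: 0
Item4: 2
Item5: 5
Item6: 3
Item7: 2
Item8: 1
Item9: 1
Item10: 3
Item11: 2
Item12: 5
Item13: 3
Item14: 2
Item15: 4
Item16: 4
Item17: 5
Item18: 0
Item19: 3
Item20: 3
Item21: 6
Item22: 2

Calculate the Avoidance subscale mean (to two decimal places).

5.20

Avoidance items: 1, 3, 8, 12, 16.
Of these, items 1, 3, and 8 are reverse-keyed; reversed = (0+6) − raw = 6 − raw.
  item 1: 6 − 0 = 6
  item 3: 6 − 0 = 6
  item 8: 6 − 1 = 5
  item 12: 5
  item 16: 4
Sum = 6 + 6 + 5 + 5 + 4 = 26
Mean = 26 / 5 = 5.20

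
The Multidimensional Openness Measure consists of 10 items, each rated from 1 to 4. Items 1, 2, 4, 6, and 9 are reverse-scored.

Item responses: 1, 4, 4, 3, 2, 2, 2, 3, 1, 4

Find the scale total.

29

Reverse-scored items use 5 − raw:
  item 1: 5 − 1 = 4
  item 2: 5 − 4 = 1
  item 4: 5 − 3 = 2
  item 6: 5 − 2 = 3
  item 9: 5 − 1 = 4
After reverse-coding: 4, 1, 4, 2, 2, 3, 2, 3, 4, 4
Total = 4 + 1 + 4 + 2 + 2 + 3 + 2 + 3 + 4 + 4 = 29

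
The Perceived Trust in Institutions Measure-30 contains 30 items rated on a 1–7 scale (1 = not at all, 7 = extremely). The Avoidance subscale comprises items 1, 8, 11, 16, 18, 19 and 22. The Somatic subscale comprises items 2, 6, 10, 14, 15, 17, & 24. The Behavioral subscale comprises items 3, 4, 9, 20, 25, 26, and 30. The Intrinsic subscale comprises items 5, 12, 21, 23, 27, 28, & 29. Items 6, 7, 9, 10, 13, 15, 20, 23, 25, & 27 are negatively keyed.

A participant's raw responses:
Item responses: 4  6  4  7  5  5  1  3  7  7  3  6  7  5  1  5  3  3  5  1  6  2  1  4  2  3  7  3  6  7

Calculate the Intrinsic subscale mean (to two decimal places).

4.86

Intrinsic items: 5, 12, 21, 23, 27, 28, 29.
Of these, items 23 and 27 are negatively keyed; reversed = (1+7) − raw = 8 − raw.
  item 5: 5
  item 12: 6
  item 21: 6
  item 23: 8 − 1 = 7
  item 27: 8 − 7 = 1
  item 28: 3
  item 29: 6
Sum = 5 + 6 + 6 + 7 + 1 + 3 + 6 = 34
Mean = 34 / 7 = 4.86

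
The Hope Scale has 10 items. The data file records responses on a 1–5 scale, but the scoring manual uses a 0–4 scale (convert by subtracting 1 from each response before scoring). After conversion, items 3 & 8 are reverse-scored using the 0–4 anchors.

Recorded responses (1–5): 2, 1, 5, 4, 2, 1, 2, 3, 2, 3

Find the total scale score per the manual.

Convert to 0–4: 1, 0, 4, 3, 1, 0, 1, 2, 1, 2
Reverse-coded (on a 0–4 scale, reversed = 4 − raw):
  item 3: 4 − 4 = 0
  item 8: 4 − 2 = 2
Scored: 1, 0, 0, 3, 1, 0, 1, 2, 1, 2
Total = 11

11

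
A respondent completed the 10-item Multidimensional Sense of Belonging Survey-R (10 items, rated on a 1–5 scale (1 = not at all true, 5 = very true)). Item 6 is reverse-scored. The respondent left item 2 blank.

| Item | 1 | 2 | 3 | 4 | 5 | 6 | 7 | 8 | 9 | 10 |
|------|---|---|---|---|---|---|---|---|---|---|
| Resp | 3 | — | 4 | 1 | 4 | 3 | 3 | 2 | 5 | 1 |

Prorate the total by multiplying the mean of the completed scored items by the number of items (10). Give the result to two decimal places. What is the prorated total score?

28.89

Reverse-coded (reversed = (1+5) − raw = 6 − raw):
  item 6: 6 − 3 = 3
Completed scored items (9 of 10): 3, 4, 1, 4, 3, 3, 2, 5, 1; sum = 26.
Person mean = 26 / 9 ≈ 2.8889
Prorated total = (26 / 9) × 10 = 28.89 (to 2 dp)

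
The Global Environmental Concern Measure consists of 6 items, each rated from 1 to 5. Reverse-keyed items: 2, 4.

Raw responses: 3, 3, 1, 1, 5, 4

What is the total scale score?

Apply reverse scoring (on a 1–5 scale, reversed = 6 − raw):
  item 2: 6 − 3 = 3
  item 4: 6 − 1 = 5
Scored items: 3, 3, 1, 5, 5, 4
Total = 3 + 3 + 1 + 5 + 5 + 4 = 21

21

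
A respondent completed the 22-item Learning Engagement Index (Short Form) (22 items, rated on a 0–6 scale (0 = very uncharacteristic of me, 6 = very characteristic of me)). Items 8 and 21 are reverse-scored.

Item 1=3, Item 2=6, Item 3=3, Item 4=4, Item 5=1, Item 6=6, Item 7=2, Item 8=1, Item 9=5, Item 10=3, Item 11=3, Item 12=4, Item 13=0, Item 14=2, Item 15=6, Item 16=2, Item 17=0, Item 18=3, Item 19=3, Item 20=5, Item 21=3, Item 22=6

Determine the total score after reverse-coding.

75

Raw sum = 71. Reverse-scored items: 8, 21; their raw sum = 4.
Each reversal replaces raw with 6 − raw, changing the total by 6 − 2·raw per item.
Total = 71 + 2·6 − 2·4 = 71 + 12 − 8 = 75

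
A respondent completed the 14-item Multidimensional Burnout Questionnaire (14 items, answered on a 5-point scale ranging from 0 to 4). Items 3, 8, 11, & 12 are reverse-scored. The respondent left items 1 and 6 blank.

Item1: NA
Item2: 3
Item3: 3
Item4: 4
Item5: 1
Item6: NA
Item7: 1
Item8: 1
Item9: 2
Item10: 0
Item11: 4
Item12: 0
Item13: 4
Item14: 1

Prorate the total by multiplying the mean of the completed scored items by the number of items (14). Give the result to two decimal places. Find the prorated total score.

Reverse-coded (reverse-coded value = 4 − response):
  item 3: 4 − 3 = 1
  item 8: 4 − 1 = 3
  item 11: 4 − 4 = 0
  item 12: 4 − 0 = 4
Completed scored items (12 of 14): 3, 1, 4, 1, 1, 3, 2, 0, 0, 4, 4, 1; sum = 24.
Person mean = 24 / 12 ≈ 2.0000
Prorated total = (24 / 12) × 14 = 28.00 (to 2 dp)

28.00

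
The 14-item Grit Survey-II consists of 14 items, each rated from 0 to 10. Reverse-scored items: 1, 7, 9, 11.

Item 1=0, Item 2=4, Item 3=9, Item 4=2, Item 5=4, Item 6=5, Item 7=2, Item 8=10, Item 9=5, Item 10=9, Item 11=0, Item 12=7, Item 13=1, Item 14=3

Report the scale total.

87

Apply reverse scoring (reversed = (0+10) − raw = 10 − raw):
  item 1: 10 − 0 = 10
  item 7: 10 − 2 = 8
  item 9: 10 − 5 = 5
  item 11: 10 − 0 = 10
Scored items: 10, 4, 9, 2, 4, 5, 8, 10, 5, 9, 10, 7, 1, 3
Total = 10 + 4 + 9 + 2 + 4 + 5 + 8 + 10 + 5 + 9 + 10 + 7 + 1 + 3 = 87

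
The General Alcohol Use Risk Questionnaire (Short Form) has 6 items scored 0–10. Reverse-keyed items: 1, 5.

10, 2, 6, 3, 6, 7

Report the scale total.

Reversing items 1 & 5 with 10 − raw:
Total = (10−10) + 2 + 6 + 3 + (10−6) + 7
      = 0 + 2 + 6 + 3 + 4 + 7 = 22

22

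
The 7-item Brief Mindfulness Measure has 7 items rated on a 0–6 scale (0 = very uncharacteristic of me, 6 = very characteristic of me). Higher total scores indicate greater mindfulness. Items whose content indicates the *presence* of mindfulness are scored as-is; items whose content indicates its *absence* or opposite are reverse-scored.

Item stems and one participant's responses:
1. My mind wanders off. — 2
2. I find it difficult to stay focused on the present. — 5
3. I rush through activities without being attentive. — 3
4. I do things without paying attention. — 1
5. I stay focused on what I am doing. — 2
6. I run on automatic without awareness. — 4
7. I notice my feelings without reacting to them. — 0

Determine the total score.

17

Items 1, 2, 3, 4, 6 describe the absence/opposite of mindfulness → reverse-score.
reverse-coded value = 6 − response.
  item 1: 6 − 2 = 4
  item 2: 6 − 5 = 1
  item 3: 6 − 3 = 3
  item 4: 6 − 1 = 5
  item 5: 2
  item 6: 6 − 4 = 2
  item 7: 0
Total = 4 + 1 + 3 + 5 + 2 + 2 + 0 = 17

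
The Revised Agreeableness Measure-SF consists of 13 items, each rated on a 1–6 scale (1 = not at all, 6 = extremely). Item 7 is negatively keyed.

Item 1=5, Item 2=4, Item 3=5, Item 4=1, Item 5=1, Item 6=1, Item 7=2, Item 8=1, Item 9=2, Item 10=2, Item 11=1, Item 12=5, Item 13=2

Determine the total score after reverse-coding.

35

Apply reverse scoring (on a 1–6 scale, reversed = 7 − raw):
  item 7: 7 − 2 = 5
Scored items: 5, 4, 5, 1, 1, 1, 5, 1, 2, 2, 1, 5, 2
Total = 5 + 4 + 5 + 1 + 1 + 1 + 5 + 1 + 2 + 2 + 1 + 5 + 2 = 35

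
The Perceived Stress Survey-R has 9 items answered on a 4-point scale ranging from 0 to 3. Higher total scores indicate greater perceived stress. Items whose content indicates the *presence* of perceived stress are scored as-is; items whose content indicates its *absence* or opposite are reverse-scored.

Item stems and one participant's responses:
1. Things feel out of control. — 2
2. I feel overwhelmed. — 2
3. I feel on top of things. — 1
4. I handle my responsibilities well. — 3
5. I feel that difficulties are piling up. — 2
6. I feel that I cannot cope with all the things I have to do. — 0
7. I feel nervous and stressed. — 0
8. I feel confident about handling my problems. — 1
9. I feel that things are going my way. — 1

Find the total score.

Items 3, 4, 8, 9 describe the absence/opposite of perceived stress → reverse-score.
on a 0–3 scale, reversed = 3 − raw.
  item 1: 2
  item 2: 2
  item 3: 3 − 1 = 2
  item 4: 3 − 3 = 0
  item 5: 2
  item 6: 0
  item 7: 0
  item 8: 3 − 1 = 2
  item 9: 3 − 1 = 2
Total = 2 + 2 + 2 + 0 + 2 + 0 + 0 + 2 + 2 = 12

12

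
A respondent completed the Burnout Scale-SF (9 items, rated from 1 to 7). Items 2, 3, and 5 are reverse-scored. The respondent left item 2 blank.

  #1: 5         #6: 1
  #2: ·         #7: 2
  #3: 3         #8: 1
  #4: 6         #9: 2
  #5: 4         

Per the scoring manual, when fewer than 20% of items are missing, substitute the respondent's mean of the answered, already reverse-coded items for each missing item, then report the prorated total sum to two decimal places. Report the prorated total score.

Reverse-coded (reverse-coded value = 8 − response):
  item 3: 8 − 3 = 5
  item 5: 8 − 4 = 4
Completed scored items (8 of 9): 5, 5, 6, 4, 1, 2, 1, 2; sum = 26.
Person mean = 26 / 8 ≈ 3.2500
Prorated total = (26 / 8) × 9 = 29.25 (to 2 dp)

29.25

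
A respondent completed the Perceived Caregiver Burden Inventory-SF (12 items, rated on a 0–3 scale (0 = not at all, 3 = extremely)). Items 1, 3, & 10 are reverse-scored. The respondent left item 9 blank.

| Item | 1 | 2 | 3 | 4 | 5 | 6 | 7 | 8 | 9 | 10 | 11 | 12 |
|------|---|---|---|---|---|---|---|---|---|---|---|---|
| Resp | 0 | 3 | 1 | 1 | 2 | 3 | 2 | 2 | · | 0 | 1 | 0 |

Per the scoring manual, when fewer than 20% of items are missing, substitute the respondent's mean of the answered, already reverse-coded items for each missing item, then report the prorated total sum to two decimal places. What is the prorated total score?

24.00

Reverse-coded (reversed = (0+3) − raw = 3 − raw):
  item 1: 3 − 0 = 3
  item 3: 3 − 1 = 2
  item 10: 3 − 0 = 3
Completed scored items (11 of 12): 3, 3, 2, 1, 2, 3, 2, 2, 3, 1, 0; sum = 22.
Person mean = 22 / 11 ≈ 2.0000
Prorated total = (22 / 11) × 12 = 24.00 (to 2 dp)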